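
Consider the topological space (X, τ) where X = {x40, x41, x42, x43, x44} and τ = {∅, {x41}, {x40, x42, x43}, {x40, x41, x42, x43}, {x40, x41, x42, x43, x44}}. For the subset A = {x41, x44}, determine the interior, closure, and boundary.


int(A) = {x41}, cl(A) = {x41, x44}, ∂A = {x44}.

Closed sets in (X, τ) are complements of opens:
  closed(X, τ) = {∅, {x44}, {x41, x44}, {x40, x42, x43, x44}, {x40, x41, x42, x43, x44}}.
int(A) = ⋃ {U ∈ τ : U ⊆ A}. Opens contained in A: ∅, {x41}.
Taking the union of these: int(A) = {x41}.
cl(A) = ⋂ {C closed : A ⊆ C}. Closed sets containing A: {x41, x44}, {x40, x41, x42, x43, x44}.
Intersecting these: cl(A) = {x41, x44}.
∂A = cl(A) ∖ int(A) = {x41, x44} ∖ {x41} = {x44}.


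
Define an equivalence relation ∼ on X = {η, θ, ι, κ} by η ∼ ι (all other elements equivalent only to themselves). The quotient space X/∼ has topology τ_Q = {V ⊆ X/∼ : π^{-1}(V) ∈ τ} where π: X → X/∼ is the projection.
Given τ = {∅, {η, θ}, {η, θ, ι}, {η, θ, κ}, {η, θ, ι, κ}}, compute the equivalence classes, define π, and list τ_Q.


X/∼ = {[η=ι], [θ], [κ]}; |τ_Q| = 3.

Equivalence classes: [η=ι], [θ], [κ].
Quotient map π: X → X/∼ sends η ↦ [η=ι], θ ↦ [θ], ι ↦ [η=ι], κ ↦ [κ].
For each subset V ⊆ X/∼, compute π^{-1}(V) ⊆ X and check whether π^{-1}(V) ∈ τ. V is open in τ_Q iff π^{-1}(V) ∈ τ.
  V = {}: π^{-1}(V) = ∅ ∈ τ ✓.
  V = {[η=ι]}: π^{-1}(V) = {η, ι} ∉ τ ✗.
  V = {[θ]}: π^{-1}(V) = {θ} ∉ τ ✗.
  V = {[η=ι], [θ]}: π^{-1}(V) = {η, θ, ι} ∈ τ ✓.
  V = {[κ]}: π^{-1}(V) = {κ} ∉ τ ✗.
  V = {[η=ι], [κ]}: π^{-1}(V) = {η, ι, κ} ∉ τ ✗.
  V = {[θ], [κ]}: π^{-1}(V) = {θ, κ} ∉ τ ✗.
  V = {[η=ι], [θ], [κ]}: π^{-1}(V) = {η, θ, ι, κ} ∈ τ ✓.
Open sets in the quotient: τ_Q = {{}, {[η=ι], [θ]}, {[η=ι], [θ], [κ]}} (3 elements).


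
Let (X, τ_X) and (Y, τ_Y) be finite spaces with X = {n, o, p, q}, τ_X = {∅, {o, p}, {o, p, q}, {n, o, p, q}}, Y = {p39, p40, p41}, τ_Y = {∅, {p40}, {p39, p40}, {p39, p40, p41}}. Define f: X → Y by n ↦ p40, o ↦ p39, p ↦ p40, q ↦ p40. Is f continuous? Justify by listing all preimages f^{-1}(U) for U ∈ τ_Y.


f is NOT continuous.

Compute f^{-1}(U) for each U ∈ τ_Y:
  U = ∅: f^{-1}(U) = ∅ ∈ τ_X ✓.
  U = {p40}: f^{-1}(U) = {n, p, q} ∉ τ_X ✗.
  U = {p39, p40}: f^{-1}(U) = {n, o, p, q} ∈ τ_X ✓.
  U = {p39, p40, p41}: f^{-1}(U) = {n, o, p, q} ∈ τ_X ✓.
Found U = {p40} with f^{-1}(U) = {n, p, q} not in τ_X. Therefore f is NOT continuous.


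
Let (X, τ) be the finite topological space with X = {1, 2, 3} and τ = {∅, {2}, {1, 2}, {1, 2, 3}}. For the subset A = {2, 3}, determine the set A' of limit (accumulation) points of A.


A' = {1, 3}

For each x ∈ X, list the open sets U ∈ τ with x ∈ U, then check whether U ∩ (A ∖ {x}) ≠ ∅ for every such U.
  x = 1: opens ∋ x are {1, 2}, {1, 2, 3}; each meets A ∖ {1}, so x IS a limit point.
  x = 2: open {2} ∋ x has {2} ∩ (A ∖ {2}) = ∅, so x is NOT a limit point.
  x = 3: opens ∋ x are {1, 2, 3}; each meets A ∖ {3}, so x IS a limit point.
Collecting: A' = {1, 3}.


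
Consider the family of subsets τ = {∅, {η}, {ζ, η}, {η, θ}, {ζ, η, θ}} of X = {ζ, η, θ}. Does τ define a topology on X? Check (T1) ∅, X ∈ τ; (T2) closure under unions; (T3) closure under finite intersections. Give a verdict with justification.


τ IS a topology on X.

Axiom (T1): ∅ ∈ τ? Yes; X ∈ τ? Yes.
Axiom (T2/T3): check pairwise unions and intersections of members of τ.
All pairwise intersections and unions checked — each lies in τ. Therefore τ satisfies (T1), (T2), (T3): it IS a topology on X.


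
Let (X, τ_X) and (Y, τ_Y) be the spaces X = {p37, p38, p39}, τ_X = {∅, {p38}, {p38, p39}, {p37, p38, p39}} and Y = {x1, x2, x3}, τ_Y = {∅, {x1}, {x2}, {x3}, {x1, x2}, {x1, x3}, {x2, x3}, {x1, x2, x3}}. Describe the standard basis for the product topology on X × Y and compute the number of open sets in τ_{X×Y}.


Basis B = {∅ × ∅, {p38} × {x1}, {p38} × {x2}, {p38} × {x3}, {p38} × {x1, x2}, {p38} × {x1, x3}, {p38, p39} × {x1}, {p38} × {x2, x3}, {p38, p39} × {x2}, {p38, p39} × {x3}, {p37, p38, p39} × {x1}, {p37, p38, p39} × {x2}, {p37, p38, p39} × {x3}, {p38} × {x1, x2, x3}, {p38, p39} × {x1, x2}, {p38, p39} × {x1, x3}, {p38, p39} × {x2, x3}, {p37, p38, p39} × {x1, x2}, {p37, p38, p39} × {x1, x3}, {p37, p38, p39} × {x2, x3}, {p38, p39} × {x1, x2, x3}, {p37, p38, p39} × {x1, x2, x3}}; |τ_{X×Y}| = 64.

Enumerate products U × V with U ∈ τ_X, V ∈ τ_Y (deduplicated):
  ∅ × ∅ = {} (∅)
  {p38} × {x1} = {(p38,x1)}
  {p38} × {x2} = {(p38,x2)}
  {p38} × {x3} = {(p38,x3)}
  {p38} × {x1, x2} = {(p38,x1), (p38,x2)}
  {p38} × {x1, x3} = {(p38,x1), (p38,x3)}
  {p38, p39} × {x1} = {(p38,x1), (p39,x1)}
  {p38} × {x2, x3} = {(p38,x2), (p38,x3)}
  {p38, p39} × {x2} = {(p38,x2), (p39,x2)}
  {p38, p39} × {x3} = {(p38,x3), (p39,x3)}
  {p37, p38, p39} × {x1} = {(p37,x1), (p38,x1), (p39,x1)}
  {p37, p38, p39} × {x2} = {(p37,x2), (p38,x2), (p39,x2)}
  {p37, p38, p39} × {x3} = {(p37,x3), (p38,x3), (p39,x3)}
  {p38} × {x1, x2, x3} = {(p38,x1), (p38,x2), (p38,x3)}
  {p38, p39} × {x1, x2} = {(p38,x1), (p38,x2), (p39,x1), (p39,x2)}
  {p38, p39} × {x1, x3} = {(p38,x1), (p38,x3), (p39,x1), (p39,x3)}
  {p38, p39} × {x2, x3} = {(p38,x2), (p38,x3), (p39,x2), (p39,x3)}
  {p37, p38, p39} × {x1, x2} = {(p37,x1), (p37,x2), (p38,x1), (p38,x2), (p39,x1), (p39,x2)}
  {p37, p38, p39} × {x1, x3} = {(p37,x1), (p37,x3), (p38,x1), (p38,x3), (p39,x1), (p39,x3)}
  {p37, p38, p39} × {x2, x3} = {(p37,x2), (p37,x3), (p38,x2), (p38,x3), (p39,x2), (p39,x3)}
  {p38, p39} × {x1, x2, x3} = {(p38,x1), (p38,x2), (p38,x3), (p39,x1), (p39,x2), (p39,x3)}
  {p37, p38, p39} × {x1, x2, x3} = {(p37,x1), (p37,x2), (p37,x3), (p38,x1), (p38,x2), (p38,x3), (p39,x1), (p39,x2), (p39,x3)}
These 22 distinct sets form the basis B.
Close under arbitrary unions to get τ_{X×Y}; counting gives |τ_{X×Y}| = 64.


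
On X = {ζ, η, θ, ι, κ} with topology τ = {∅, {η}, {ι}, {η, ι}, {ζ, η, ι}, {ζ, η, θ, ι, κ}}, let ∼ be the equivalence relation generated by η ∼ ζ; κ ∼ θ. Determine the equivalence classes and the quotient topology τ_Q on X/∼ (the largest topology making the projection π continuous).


X/∼ = {[ζ=η], [θ=κ], [ι]}; |τ_Q| = 4.

Equivalence classes: [ζ=η], [θ=κ], [ι].
Quotient map π: X → X/∼ sends ζ ↦ [ζ=η], η ↦ [ζ=η], θ ↦ [θ=κ], ι ↦ [ι], κ ↦ [θ=κ].
For each subset V ⊆ X/∼, compute π^{-1}(V) ⊆ X and check whether π^{-1}(V) ∈ τ. V is open in τ_Q iff π^{-1}(V) ∈ τ.
  V = {}: π^{-1}(V) = ∅ ∈ τ ✓.
  V = {[ζ=η]}: π^{-1}(V) = {ζ, η} ∉ τ ✗.
  V = {[θ=κ]}: π^{-1}(V) = {θ, κ} ∉ τ ✗.
  V = {[ζ=η], [θ=κ]}: π^{-1}(V) = {ζ, η, θ, κ} ∉ τ ✗.
  V = {[ι]}: π^{-1}(V) = {ι} ∈ τ ✓.
  V = {[ζ=η], [ι]}: π^{-1}(V) = {ζ, η, ι} ∈ τ ✓.
  V = {[θ=κ], [ι]}: π^{-1}(V) = {θ, ι, κ} ∉ τ ✗.
  V = {[ζ=η], [θ=κ], [ι]}: π^{-1}(V) = {ζ, η, θ, ι, κ} ∈ τ ✓.
Open sets in the quotient: τ_Q = {{}, {[ι]}, {[ζ=η], [ι]}, {[ζ=η], [θ=κ], [ι]}} (4 elements).


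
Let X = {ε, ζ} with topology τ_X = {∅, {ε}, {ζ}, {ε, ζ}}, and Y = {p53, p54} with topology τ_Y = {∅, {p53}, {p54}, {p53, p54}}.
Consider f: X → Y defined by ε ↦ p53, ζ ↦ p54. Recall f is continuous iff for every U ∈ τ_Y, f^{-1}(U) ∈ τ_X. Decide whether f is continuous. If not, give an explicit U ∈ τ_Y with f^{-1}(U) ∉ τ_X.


f IS continuous.

Compute f^{-1}(U) for each U ∈ τ_Y:
  U = ∅: f^{-1}(U) = ∅ ∈ τ_X ✓.
  U = {p53}: f^{-1}(U) = {ε} ∈ τ_X ✓.
  U = {p54}: f^{-1}(U) = {ζ} ∈ τ_X ✓.
  U = {p53, p54}: f^{-1}(U) = {ε, ζ} ∈ τ_X ✓.
Every preimage lies in τ_X, so f IS continuous.


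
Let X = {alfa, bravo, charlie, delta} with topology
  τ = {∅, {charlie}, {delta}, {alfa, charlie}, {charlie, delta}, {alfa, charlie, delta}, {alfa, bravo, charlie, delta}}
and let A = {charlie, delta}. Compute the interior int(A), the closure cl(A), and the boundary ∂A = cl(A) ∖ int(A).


int(A) = {charlie, delta}, cl(A) = {alfa, bravo, charlie, delta}, ∂A = {alfa, bravo}.

Closed sets in (X, τ) are complements of opens:
  closed(X, τ) = {∅, {bravo}, {alfa, bravo}, {bravo, delta}, {alfa, bravo, charlie}, {alfa, bravo, delta}, {alfa, bravo, charlie, delta}}.
int(A) = ⋃ {U ∈ τ : U ⊆ A}. Opens contained in A: ∅, {charlie}, {delta}, {charlie, delta}.
Taking the union of these: int(A) = {charlie, delta}.
cl(A) = ⋂ {C closed : A ⊆ C}. Closed sets containing A: {alfa, bravo, charlie, delta}.
Intersecting these: cl(A) = {alfa, bravo, charlie, delta}.
∂A = cl(A) ∖ int(A) = {alfa, bravo, charlie, delta} ∖ {charlie, delta} = {alfa, bravo}.


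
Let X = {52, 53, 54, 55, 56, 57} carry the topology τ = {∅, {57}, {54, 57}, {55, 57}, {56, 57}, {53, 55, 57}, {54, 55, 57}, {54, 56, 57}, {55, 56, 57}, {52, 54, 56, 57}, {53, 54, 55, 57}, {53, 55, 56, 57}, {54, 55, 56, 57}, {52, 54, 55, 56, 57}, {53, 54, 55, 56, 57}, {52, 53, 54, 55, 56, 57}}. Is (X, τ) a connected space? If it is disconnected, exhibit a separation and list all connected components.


(X, τ) is connected.

Find clopen sets (U ∈ τ with X ∖ U ∈ τ):
  U = ∅, X ∖ U = {52, 53, 54, 55, 56, 57} — both open, so U is clopen.
  U = {52, 53, 54, 55, 56, 57}, X ∖ U = ∅ — both open, so U is clopen.
Only trivial clopens (∅ and X) exist, so (X, τ) is connected.
Compute connected components by grouping points that agree on all clopens:
  component: {52, 53, 54, 55, 56, 57}


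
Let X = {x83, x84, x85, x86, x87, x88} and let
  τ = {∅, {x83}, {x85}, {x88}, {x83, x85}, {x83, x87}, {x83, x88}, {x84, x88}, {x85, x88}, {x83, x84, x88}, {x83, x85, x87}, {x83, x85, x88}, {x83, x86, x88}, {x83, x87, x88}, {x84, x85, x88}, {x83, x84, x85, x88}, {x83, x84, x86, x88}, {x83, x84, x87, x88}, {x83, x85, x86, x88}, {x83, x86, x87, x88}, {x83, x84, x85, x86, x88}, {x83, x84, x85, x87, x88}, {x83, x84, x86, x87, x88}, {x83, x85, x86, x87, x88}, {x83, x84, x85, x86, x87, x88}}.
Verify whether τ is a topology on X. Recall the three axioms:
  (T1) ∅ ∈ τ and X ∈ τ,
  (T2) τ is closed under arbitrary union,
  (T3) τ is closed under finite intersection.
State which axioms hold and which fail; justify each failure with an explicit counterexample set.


τ is NOT a topology on X.

Axiom (T1): ∅ ∈ τ? Yes; X ∈ τ? Yes.
Axiom (T2/T3): check pairwise unions and intersections of members of τ.
Counterexample for (T2): {x85} ∪ {x83, x87, x88} = {x83, x85, x87, x88} ∉ τ. Therefore τ is NOT a topology.


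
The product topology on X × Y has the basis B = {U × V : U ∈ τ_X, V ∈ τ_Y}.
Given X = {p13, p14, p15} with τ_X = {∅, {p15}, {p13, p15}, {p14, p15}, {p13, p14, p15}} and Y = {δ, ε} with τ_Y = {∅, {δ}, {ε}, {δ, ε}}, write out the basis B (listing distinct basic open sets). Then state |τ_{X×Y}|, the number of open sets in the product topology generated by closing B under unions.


Basis B = {∅ × ∅, {p15} × {δ}, {p15} × {ε}, {p13, p15} × {δ}, {p13, p15} × {ε}, {p14, p15} × {δ}, {p14, p15} × {ε}, {p15} × {δ, ε}, {p13, p14, p15} × {δ}, {p13, p14, p15} × {ε}, {p13, p15} × {δ, ε}, {p14, p15} × {δ, ε}, {p13, p14, p15} × {δ, ε}}; |τ_{X×Y}| = 25.

Enumerate products U × V with U ∈ τ_X, V ∈ τ_Y (deduplicated):
  ∅ × ∅ = {} (∅)
  {p15} × {δ} = {(p15,δ)}
  {p15} × {ε} = {(p15,ε)}
  {p13, p15} × {δ} = {(p13,δ), (p15,δ)}
  {p13, p15} × {ε} = {(p13,ε), (p15,ε)}
  {p14, p15} × {δ} = {(p14,δ), (p15,δ)}
  {p14, p15} × {ε} = {(p14,ε), (p15,ε)}
  {p15} × {δ, ε} = {(p15,δ), (p15,ε)}
  {p13, p14, p15} × {δ} = {(p13,δ), (p14,δ), (p15,δ)}
  {p13, p14, p15} × {ε} = {(p13,ε), (p14,ε), (p15,ε)}
  {p13, p15} × {δ, ε} = {(p13,δ), (p13,ε), (p15,δ), (p15,ε)}
  {p14, p15} × {δ, ε} = {(p14,δ), (p14,ε), (p15,δ), (p15,ε)}
  {p13, p14, p15} × {δ, ε} = {(p13,δ), (p13,ε), (p14,δ), (p14,ε), (p15,δ), (p15,ε)}
These 13 distinct sets form the basis B.
Close under arbitrary unions to get τ_{X×Y}; counting gives |τ_{X×Y}| = 25.


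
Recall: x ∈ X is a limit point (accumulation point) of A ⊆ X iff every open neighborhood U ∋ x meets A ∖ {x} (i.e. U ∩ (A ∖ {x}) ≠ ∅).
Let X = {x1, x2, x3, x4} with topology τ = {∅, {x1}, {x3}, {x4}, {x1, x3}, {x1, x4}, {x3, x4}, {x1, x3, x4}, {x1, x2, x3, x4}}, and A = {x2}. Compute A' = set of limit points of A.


A' = ∅

For each x ∈ X, list the open sets U ∈ τ with x ∈ U, then check whether U ∩ (A ∖ {x}) ≠ ∅ for every such U.
  x = x1: open {x1} ∋ x has {x1} ∩ (A ∖ {x1}) = ∅, so x is NOT a limit point.
  x = x2: open {x1, x2, x3, x4} ∋ x has {x1, x2, x3, x4} ∩ (A ∖ {x2}) = ∅, so x is NOT a limit point.
  x = x3: open {x3} ∋ x has {x3} ∩ (A ∖ {x3}) = ∅, so x is NOT a limit point.
  x = x4: open {x4} ∋ x has {x4} ∩ (A ∖ {x4}) = ∅, so x is NOT a limit point.
Collecting: A' = ∅.


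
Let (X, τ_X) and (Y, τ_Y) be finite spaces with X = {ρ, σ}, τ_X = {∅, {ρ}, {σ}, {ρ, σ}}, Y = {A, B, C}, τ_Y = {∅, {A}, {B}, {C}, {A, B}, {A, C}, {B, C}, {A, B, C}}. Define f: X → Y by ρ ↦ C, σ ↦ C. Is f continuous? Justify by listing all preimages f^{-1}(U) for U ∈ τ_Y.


f IS continuous.

Compute f^{-1}(U) for each U ∈ τ_Y:
  U = ∅: f^{-1}(U) = ∅ ∈ τ_X ✓.
  U = {A}: f^{-1}(U) = ∅ ∈ τ_X ✓.
  U = {B}: f^{-1}(U) = ∅ ∈ τ_X ✓.
  U = {C}: f^{-1}(U) = {ρ, σ} ∈ τ_X ✓.
  U = {A, B}: f^{-1}(U) = ∅ ∈ τ_X ✓.
  U = {A, C}: f^{-1}(U) = {ρ, σ} ∈ τ_X ✓.
  U = {B, C}: f^{-1}(U) = {ρ, σ} ∈ τ_X ✓.
  U = {A, B, C}: f^{-1}(U) = {ρ, σ} ∈ τ_X ✓.
Every preimage lies in τ_X, so f IS continuous.


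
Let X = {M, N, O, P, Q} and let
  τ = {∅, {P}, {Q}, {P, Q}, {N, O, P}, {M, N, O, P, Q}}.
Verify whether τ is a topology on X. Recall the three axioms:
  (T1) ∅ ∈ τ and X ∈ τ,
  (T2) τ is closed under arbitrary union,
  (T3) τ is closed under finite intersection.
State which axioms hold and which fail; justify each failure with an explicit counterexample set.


τ is NOT a topology on X.

Axiom (T1): ∅ ∈ τ? Yes; X ∈ τ? Yes.
Axiom (T2/T3): check pairwise unions and intersections of members of τ.
Counterexample for (T2): {Q} ∪ {N, O, P} = {N, O, P, Q} ∉ τ. Therefore τ is NOT a topology.


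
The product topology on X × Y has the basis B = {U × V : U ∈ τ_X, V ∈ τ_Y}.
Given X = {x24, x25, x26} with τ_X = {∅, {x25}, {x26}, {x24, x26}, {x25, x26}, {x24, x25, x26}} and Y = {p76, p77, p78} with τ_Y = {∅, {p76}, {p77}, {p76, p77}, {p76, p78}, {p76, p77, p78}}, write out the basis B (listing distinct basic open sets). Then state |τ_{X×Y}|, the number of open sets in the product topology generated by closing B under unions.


Basis B = {∅ × ∅, {x25} × {p76}, {x25} × {p77}, {x26} × {p76}, {x26} × {p77}, {x24, x26} × {p76}, {x24, x26} × {p77}, {x25} × {p76, p77}, {x25} × {p76, p78}, {x25, x26} × {p76}, {x25, x26} × {p77}, {x26} × {p76, p77}, {x26} × {p76, p78}, {x24, x25, x26} × {p76}, {x24, x25, x26} × {p77}, {x25} × {p76, p77, p78}, {x26} × {p76, p77, p78}, {x24, x26} × {p76, p77}, {x24, x26} × {p76, p78}, {x25, x26} × {p76, p77}, {x25, x26} × {p76, p78}, {x24, x26} × {p76, p77, p78}, {x24, x25, x26} × {p76, p77}, {x24, x25, x26} × {p76, p78}, {x25, x26} × {p76, p77, p78}, {x24, x25, x26} × {p76, p77, p78}}; |τ_{X×Y}| = 108.

Enumerate products U × V with U ∈ τ_X, V ∈ τ_Y (deduplicated):
  ∅ × ∅ = {} (∅)
  {x25} × {p76} = {(x25,p76)}
  {x25} × {p77} = {(x25,p77)}
  {x26} × {p76} = {(x26,p76)}
  {x26} × {p77} = {(x26,p77)}
  {x24, x26} × {p76} = {(x24,p76), (x26,p76)}
  {x24, x26} × {p77} = {(x24,p77), (x26,p77)}
  {x25} × {p76, p77} = {(x25,p76), (x25,p77)}
  {x25} × {p76, p78} = {(x25,p76), (x25,p78)}
  {x25, x26} × {p76} = {(x25,p76), (x26,p76)}
  {x25, x26} × {p77} = {(x25,p77), (x26,p77)}
  {x26} × {p76, p77} = {(x26,p76), (x26,p77)}
  {x26} × {p76, p78} = {(x26,p76), (x26,p78)}
  {x24, x25, x26} × {p76} = {(x24,p76), (x25,p76), (x26,p76)}
  {x24, x25, x26} × {p77} = {(x24,p77), (x25,p77), (x26,p77)}
  {x25} × {p76, p77, p78} = {(x25,p76), (x25,p77), (x25,p78)}
  {x26} × {p76, p77, p78} = {(x26,p76), (x26,p77), (x26,p78)}
  {x24, x26} × {p76, p77} = {(x24,p76), (x24,p77), (x26,p76), (x26,p77)}
  {x24, x26} × {p76, p78} = {(x24,p76), (x24,p78), (x26,p76), (x26,p78)}
  {x25, x26} × {p76, p77} = {(x25,p76), (x25,p77), (x26,p76), (x26,p77)}
  {x25, x26} × {p76, p78} = {(x25,p76), (x25,p78), (x26,p76), (x26,p78)}
  {x24, x26} × {p76, p77, p78} = {(x24,p76), (x24,p77), (x24,p78), (x26,p76), (x26,p77), (x26,p78)}
  {x24, x25, x26} × {p76, p77} = {(x24,p76), (x24,p77), (x25,p76), (x25,p77), (x26,p76), (x26,p77)}
  {x24, x25, x26} × {p76, p78} = {(x24,p76), (x24,p78), (x25,p76), (x25,p78), (x26,p76), (x26,p78)}
  {x25, x26} × {p76, p77, p78} = {(x25,p76), (x25,p77), (x25,p78), (x26,p76), (x26,p77), (x26,p78)}
  {x24, x25, x26} × {p76, p77, p78} = {(x24,p76), (x24,p77), (x24,p78), (x25,p76), (x25,p77), (x25,p78), (x26,p76), (x26,p77), (x26,p78)}
These 26 distinct sets form the basis B.
Close under arbitrary unions to get τ_{X×Y}; counting gives |τ_{X×Y}| = 108.


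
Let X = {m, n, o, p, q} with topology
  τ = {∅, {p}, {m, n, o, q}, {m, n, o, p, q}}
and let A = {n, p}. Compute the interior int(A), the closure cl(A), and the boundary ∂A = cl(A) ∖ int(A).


int(A) = {p}, cl(A) = {m, n, o, p, q}, ∂A = {m, n, o, q}.

Closed sets in (X, τ) are complements of opens:
  closed(X, τ) = {∅, {p}, {m, n, o, q}, {m, n, o, p, q}}.
int(A) = ⋃ {U ∈ τ : U ⊆ A}. Opens contained in A: ∅, {p}.
Taking the union of these: int(A) = {p}.
cl(A) = ⋂ {C closed : A ⊆ C}. Closed sets containing A: {m, n, o, p, q}.
Intersecting these: cl(A) = {m, n, o, p, q}.
∂A = cl(A) ∖ int(A) = {m, n, o, p, q} ∖ {p} = {m, n, o, q}.


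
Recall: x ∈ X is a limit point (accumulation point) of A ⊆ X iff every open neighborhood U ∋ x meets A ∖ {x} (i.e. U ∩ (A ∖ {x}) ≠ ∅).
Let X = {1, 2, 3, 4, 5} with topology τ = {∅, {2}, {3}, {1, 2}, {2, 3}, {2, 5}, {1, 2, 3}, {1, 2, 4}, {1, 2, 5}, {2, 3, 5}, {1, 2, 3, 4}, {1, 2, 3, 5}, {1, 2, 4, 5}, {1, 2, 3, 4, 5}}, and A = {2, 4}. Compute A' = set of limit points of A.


A' = {1, 4, 5}

For each x ∈ X, list the open sets U ∈ τ with x ∈ U, then check whether U ∩ (A ∖ {x}) ≠ ∅ for every such U.
  x = 1: opens ∋ x are {1, 2}, {1, 2, 3}, {1, 2, 4}, {1, 2, 5}, {1, 2, 3, 4}, {1, 2, 3, 5}, {1, 2, 4, 5}, {1, 2, 3, 4, 5}; each meets A ∖ {1}, so x IS a limit point.
  x = 2: open {2} ∋ x has {2} ∩ (A ∖ {2}) = ∅, so x is NOT a limit point.
  x = 3: open {3} ∋ x has {3} ∩ (A ∖ {3}) = ∅, so x is NOT a limit point.
  x = 4: opens ∋ x are {1, 2, 4}, {1, 2, 3, 4}, {1, 2, 4, 5}, {1, 2, 3, 4, 5}; each meets A ∖ {4}, so x IS a limit point.
  x = 5: opens ∋ x are {2, 5}, {1, 2, 5}, {2, 3, 5}, {1, 2, 3, 5}, {1, 2, 4, 5}, {1, 2, 3, 4, 5}; each meets A ∖ {5}, so x IS a limit point.
Collecting: A' = {1, 4, 5}.


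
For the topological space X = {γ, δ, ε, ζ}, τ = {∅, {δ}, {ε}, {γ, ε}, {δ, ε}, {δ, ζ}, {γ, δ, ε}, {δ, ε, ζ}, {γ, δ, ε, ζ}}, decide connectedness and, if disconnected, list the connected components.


(X, τ) is disconnected; components = [{γ, ε}, {δ, ζ}].

Find clopen sets (U ∈ τ with X ∖ U ∈ τ):
  U = ∅, X ∖ U = {γ, δ, ε, ζ} — both open, so U is clopen.
  U = {γ, ε}, X ∖ U = {δ, ζ} — both open, so U is clopen.
  U = {δ, ζ}, X ∖ U = {γ, ε} — both open, so U is clopen.
  U = {γ, δ, ε, ζ}, X ∖ U = ∅ — both open, so U is clopen.
Nontrivial clopen(s) exist: e.g. {δ, ζ}. So (X, τ) is disconnected.
Compute connected components by grouping points that agree on all clopens:
  component: {γ, ε}
  component: {δ, ζ}


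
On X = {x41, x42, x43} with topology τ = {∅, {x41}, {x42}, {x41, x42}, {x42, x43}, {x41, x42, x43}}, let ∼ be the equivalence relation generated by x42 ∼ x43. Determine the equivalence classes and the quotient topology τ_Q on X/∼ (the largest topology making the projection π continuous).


X/∼ = {[x41], [x42=x43]}; |τ_Q| = 4.

Equivalence classes: [x41], [x42=x43].
Quotient map π: X → X/∼ sends x41 ↦ [x41], x42 ↦ [x42=x43], x43 ↦ [x42=x43].
For each subset V ⊆ X/∼, compute π^{-1}(V) ⊆ X and check whether π^{-1}(V) ∈ τ. V is open in τ_Q iff π^{-1}(V) ∈ τ.
  V = {}: π^{-1}(V) = ∅ ∈ τ ✓.
  V = {[x41]}: π^{-1}(V) = {x41} ∈ τ ✓.
  V = {[x42=x43]}: π^{-1}(V) = {x42, x43} ∈ τ ✓.
  V = {[x41], [x42=x43]}: π^{-1}(V) = {x41, x42, x43} ∈ τ ✓.
Open sets in the quotient: τ_Q = {{}, {[x41]}, {[x42=x43]}, {[x41], [x42=x43]}} (4 elements).


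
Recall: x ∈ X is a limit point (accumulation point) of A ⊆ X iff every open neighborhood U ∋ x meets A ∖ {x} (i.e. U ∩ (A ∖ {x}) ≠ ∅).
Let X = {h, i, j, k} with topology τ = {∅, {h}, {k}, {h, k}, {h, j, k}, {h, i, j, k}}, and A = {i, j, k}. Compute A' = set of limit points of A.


A' = {i, j}

For each x ∈ X, list the open sets U ∈ τ with x ∈ U, then check whether U ∩ (A ∖ {x}) ≠ ∅ for every such U.
  x = h: open {h} ∋ x has {h} ∩ (A ∖ {h}) = ∅, so x is NOT a limit point.
  x = i: opens ∋ x are {h, i, j, k}; each meets A ∖ {i}, so x IS a limit point.
  x = j: opens ∋ x are {h, j, k}, {h, i, j, k}; each meets A ∖ {j}, so x IS a limit point.
  x = k: open {k} ∋ x has {k} ∩ (A ∖ {k}) = ∅, so x is NOT a limit point.
Collecting: A' = {i, j}.


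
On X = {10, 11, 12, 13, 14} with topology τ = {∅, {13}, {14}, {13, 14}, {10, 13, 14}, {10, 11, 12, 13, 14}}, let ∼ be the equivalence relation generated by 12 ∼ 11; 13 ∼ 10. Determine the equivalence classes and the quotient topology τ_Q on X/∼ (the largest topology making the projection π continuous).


X/∼ = {[10=13], [11=12], [14]}; |τ_Q| = 4.

Equivalence classes: [10=13], [11=12], [14].
Quotient map π: X → X/∼ sends 10 ↦ [10=13], 11 ↦ [11=12], 12 ↦ [11=12], 13 ↦ [10=13], 14 ↦ [14].
For each subset V ⊆ X/∼, compute π^{-1}(V) ⊆ X and check whether π^{-1}(V) ∈ τ. V is open in τ_Q iff π^{-1}(V) ∈ τ.
  V = {}: π^{-1}(V) = ∅ ∈ τ ✓.
  V = {[10=13]}: π^{-1}(V) = {10, 13} ∉ τ ✗.
  V = {[11=12]}: π^{-1}(V) = {11, 12} ∉ τ ✗.
  V = {[10=13], [11=12]}: π^{-1}(V) = {10, 11, 12, 13} ∉ τ ✗.
  V = {[14]}: π^{-1}(V) = {14} ∈ τ ✓.
  V = {[10=13], [14]}: π^{-1}(V) = {10, 13, 14} ∈ τ ✓.
  V = {[11=12], [14]}: π^{-1}(V) = {11, 12, 14} ∉ τ ✗.
  V = {[10=13], [11=12], [14]}: π^{-1}(V) = {10, 11, 12, 13, 14} ∈ τ ✓.
Open sets in the quotient: τ_Q = {{}, {[14]}, {[10=13], [14]}, {[10=13], [11=12], [14]}} (4 elements).


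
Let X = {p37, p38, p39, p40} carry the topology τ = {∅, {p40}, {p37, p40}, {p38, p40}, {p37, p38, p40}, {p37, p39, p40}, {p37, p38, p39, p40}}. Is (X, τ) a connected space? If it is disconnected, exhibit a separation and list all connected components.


(X, τ) is connected.

Find clopen sets (U ∈ τ with X ∖ U ∈ τ):
  U = ∅, X ∖ U = {p37, p38, p39, p40} — both open, so U is clopen.
  U = {p37, p38, p39, p40}, X ∖ U = ∅ — both open, so U is clopen.
Only trivial clopens (∅ and X) exist, so (X, τ) is connected.
Compute connected components by grouping points that agree on all clopens:
  component: {p37, p38, p39, p40}


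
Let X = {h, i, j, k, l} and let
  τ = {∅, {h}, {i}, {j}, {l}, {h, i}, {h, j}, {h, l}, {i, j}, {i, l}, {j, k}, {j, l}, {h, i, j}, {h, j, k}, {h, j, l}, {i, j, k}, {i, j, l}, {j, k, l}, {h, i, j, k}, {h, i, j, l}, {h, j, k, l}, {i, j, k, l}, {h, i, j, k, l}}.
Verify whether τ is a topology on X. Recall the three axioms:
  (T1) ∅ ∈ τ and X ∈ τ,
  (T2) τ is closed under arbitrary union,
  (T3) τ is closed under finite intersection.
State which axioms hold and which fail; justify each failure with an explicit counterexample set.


τ is NOT a topology on X.

Axiom (T1): ∅ ∈ τ? Yes; X ∈ τ? Yes.
Axiom (T2/T3): check pairwise unions and intersections of members of τ.
Counterexample for (T2): {h} ∪ {i, l} = {h, i, l} ∉ τ. Therefore τ is NOT a topology.


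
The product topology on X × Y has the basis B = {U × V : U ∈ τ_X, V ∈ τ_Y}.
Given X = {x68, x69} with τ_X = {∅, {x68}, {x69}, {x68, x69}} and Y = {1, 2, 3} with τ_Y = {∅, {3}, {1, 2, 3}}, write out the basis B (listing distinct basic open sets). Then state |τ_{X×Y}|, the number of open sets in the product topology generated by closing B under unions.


Basis B = {∅ × ∅, {x68} × {3}, {x69} × {3}, {x68, x69} × {3}, {x68} × {1, 2, 3}, {x69} × {1, 2, 3}, {x68, x69} × {1, 2, 3}}; |τ_{X×Y}| = 9.

Enumerate products U × V with U ∈ τ_X, V ∈ τ_Y (deduplicated):
  ∅ × ∅ = {} (∅)
  {x68} × {3} = {(x68,3)}
  {x69} × {3} = {(x69,3)}
  {x68, x69} × {3} = {(x68,3), (x69,3)}
  {x68} × {1, 2, 3} = {(x68,1), (x68,2), (x68,3)}
  {x69} × {1, 2, 3} = {(x69,1), (x69,2), (x69,3)}
  {x68, x69} × {1, 2, 3} = {(x68,1), (x68,2), (x68,3), (x69,1), (x69,2), (x69,3)}
These 7 distinct sets form the basis B.
Close under arbitrary unions to get τ_{X×Y}; counting gives |τ_{X×Y}| = 9.


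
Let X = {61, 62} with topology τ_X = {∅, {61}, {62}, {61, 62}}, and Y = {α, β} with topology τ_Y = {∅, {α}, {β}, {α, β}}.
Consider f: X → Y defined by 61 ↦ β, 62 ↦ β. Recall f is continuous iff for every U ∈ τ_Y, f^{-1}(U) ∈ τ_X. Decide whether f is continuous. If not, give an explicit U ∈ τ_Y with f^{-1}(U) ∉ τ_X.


f IS continuous.

Compute f^{-1}(U) for each U ∈ τ_Y:
  U = ∅: f^{-1}(U) = ∅ ∈ τ_X ✓.
  U = {α}: f^{-1}(U) = ∅ ∈ τ_X ✓.
  U = {β}: f^{-1}(U) = {61, 62} ∈ τ_X ✓.
  U = {α, β}: f^{-1}(U) = {61, 62} ∈ τ_X ✓.
Every preimage lies in τ_X, so f IS continuous.


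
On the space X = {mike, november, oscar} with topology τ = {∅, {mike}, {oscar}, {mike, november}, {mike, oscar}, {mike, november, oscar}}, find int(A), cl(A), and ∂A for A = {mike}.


int(A) = {mike}, cl(A) = {mike, november}, ∂A = {november}.

Closed sets in (X, τ) are complements of opens:
  closed(X, τ) = {∅, {november}, {oscar}, {mike, november}, {november, oscar}, {mike, november, oscar}}.
int(A) = ⋃ {U ∈ τ : U ⊆ A}. Opens contained in A: ∅, {mike}.
Taking the union of these: int(A) = {mike}.
cl(A) = ⋂ {C closed : A ⊆ C}. Closed sets containing A: {mike, november}, {mike, november, oscar}.
Intersecting these: cl(A) = {mike, november}.
∂A = cl(A) ∖ int(A) = {mike, november} ∖ {mike} = {november}.


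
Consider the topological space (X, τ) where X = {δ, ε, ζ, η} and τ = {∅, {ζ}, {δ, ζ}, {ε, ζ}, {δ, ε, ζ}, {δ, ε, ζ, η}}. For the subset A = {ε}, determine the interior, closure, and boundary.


int(A) = ∅, cl(A) = {ε, η}, ∂A = {ε, η}.

Closed sets in (X, τ) are complements of opens:
  closed(X, τ) = {∅, {η}, {δ, η}, {ε, η}, {δ, ε, η}, {δ, ε, ζ, η}}.
int(A) = ⋃ {U ∈ τ : U ⊆ A}. Opens contained in A: ∅.
Taking the union of these: int(A) = ∅.
cl(A) = ⋂ {C closed : A ⊆ C}. Closed sets containing A: {ε, η}, {δ, ε, η}, {δ, ε, ζ, η}.
Intersecting these: cl(A) = {ε, η}.
∂A = cl(A) ∖ int(A) = {ε, η} ∖ ∅ = {ε, η}.


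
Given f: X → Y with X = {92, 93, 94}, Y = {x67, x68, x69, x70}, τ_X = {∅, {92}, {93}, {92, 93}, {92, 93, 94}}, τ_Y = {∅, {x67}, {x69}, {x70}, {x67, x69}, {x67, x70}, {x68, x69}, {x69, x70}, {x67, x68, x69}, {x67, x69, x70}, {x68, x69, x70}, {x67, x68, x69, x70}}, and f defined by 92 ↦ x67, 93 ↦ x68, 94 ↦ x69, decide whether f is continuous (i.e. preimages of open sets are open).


f is NOT continuous.

Compute f^{-1}(U) for each U ∈ τ_Y:
  U = ∅: f^{-1}(U) = ∅ ∈ τ_X ✓.
  U = {x67}: f^{-1}(U) = {92} ∈ τ_X ✓.
  U = {x69}: f^{-1}(U) = {94} ∉ τ_X ✗.
  U = {x70}: f^{-1}(U) = ∅ ∈ τ_X ✓.
  U = {x67, x69}: f^{-1}(U) = {92, 94} ∉ τ_X ✗.
  U = {x67, x70}: f^{-1}(U) = {92} ∈ τ_X ✓.
  U = {x68, x69}: f^{-1}(U) = {93, 94} ∉ τ_X ✗.
  U = {x69, x70}: f^{-1}(U) = {94} ∉ τ_X ✗.
  U = {x67, x68, x69}: f^{-1}(U) = {92, 93, 94} ∈ τ_X ✓.
  U = {x67, x69, x70}: f^{-1}(U) = {92, 94} ∉ τ_X ✗.
  U = {x68, x69, x70}: f^{-1}(U) = {93, 94} ∉ τ_X ✗.
  U = {x67, x68, x69, x70}: f^{-1}(U) = {92, 93, 94} ∈ τ_X ✓.
Found U = {x69} with f^{-1}(U) = {94} not in τ_X. Therefore f is NOT continuous.


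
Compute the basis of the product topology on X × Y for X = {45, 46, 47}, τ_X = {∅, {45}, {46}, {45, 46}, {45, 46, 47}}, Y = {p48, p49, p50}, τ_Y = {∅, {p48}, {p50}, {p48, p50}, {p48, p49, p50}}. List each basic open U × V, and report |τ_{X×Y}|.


Basis B = {∅ × ∅, {45} × {p48}, {45} × {p50}, {46} × {p48}, {46} × {p50}, {45} × {p48, p50}, {45, 46} × {p48}, {45, 46} × {p50}, {46} × {p48, p50}, {45} × {p48, p49, p50}, {45, 46, 47} × {p48}, {45, 46, 47} × {p50}, {46} × {p48, p49, p50}, {45, 46} × {p48, p50}, {45, 46} × {p48, p49, p50}, {45, 46, 47} × {p48, p50}, {45, 46, 47} × {p48, p49, p50}}; |τ_{X×Y}| = 48.

Enumerate products U × V with U ∈ τ_X, V ∈ τ_Y (deduplicated):
  ∅ × ∅ = {} (∅)
  {45} × {p48} = {(45,p48)}
  {45} × {p50} = {(45,p50)}
  {46} × {p48} = {(46,p48)}
  {46} × {p50} = {(46,p50)}
  {45} × {p48, p50} = {(45,p48), (45,p50)}
  {45, 46} × {p48} = {(45,p48), (46,p48)}
  {45, 46} × {p50} = {(45,p50), (46,p50)}
  {46} × {p48, p50} = {(46,p48), (46,p50)}
  {45} × {p48, p49, p50} = {(45,p48), (45,p49), (45,p50)}
  {45, 46, 47} × {p48} = {(45,p48), (46,p48), (47,p48)}
  {45, 46, 47} × {p50} = {(45,p50), (46,p50), (47,p50)}
  {46} × {p48, p49, p50} = {(46,p48), (46,p49), (46,p50)}
  {45, 46} × {p48, p50} = {(45,p48), (45,p50), (46,p48), (46,p50)}
  {45, 46} × {p48, p49, p50} = {(45,p48), (45,p49), (45,p50), (46,p48), (46,p49), (46,p50)}
  {45, 46, 47} × {p48, p50} = {(45,p48), (45,p50), (46,p48), (46,p50), (47,p48), (47,p50)}
  {45, 46, 47} × {p48, p49, p50} = {(45,p48), (45,p49), (45,p50), (46,p48), (46,p49), (46,p50), (47,p48), (47,p49), (47,p50)}
These 17 distinct sets form the basis B.
Close under arbitrary unions to get τ_{X×Y}; counting gives |τ_{X×Y}| = 48.


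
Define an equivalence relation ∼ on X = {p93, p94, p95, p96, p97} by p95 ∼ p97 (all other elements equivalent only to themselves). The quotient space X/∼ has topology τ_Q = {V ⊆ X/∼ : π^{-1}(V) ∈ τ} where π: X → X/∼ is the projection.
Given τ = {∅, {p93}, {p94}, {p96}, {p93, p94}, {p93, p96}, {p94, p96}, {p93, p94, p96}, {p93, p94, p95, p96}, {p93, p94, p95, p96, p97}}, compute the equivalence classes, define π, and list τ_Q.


X/∼ = {[p93], [p94], [p95=p97], [p96]}; |τ_Q| = 9.

Equivalence classes: [p93], [p94], [p95=p97], [p96].
Quotient map π: X → X/∼ sends p93 ↦ [p93], p94 ↦ [p94], p95 ↦ [p95=p97], p96 ↦ [p96], p97 ↦ [p95=p97].
For each subset V ⊆ X/∼, compute π^{-1}(V) ⊆ X and check whether π^{-1}(V) ∈ τ. V is open in τ_Q iff π^{-1}(V) ∈ τ.
  V = {}: π^{-1}(V) = ∅ ∈ τ ✓.
  V = {[p93]}: π^{-1}(V) = {p93} ∈ τ ✓.
  V = {[p94]}: π^{-1}(V) = {p94} ∈ τ ✓.
  V = {[p93], [p94]}: π^{-1}(V) = {p93, p94} ∈ τ ✓.
  V = {[p95=p97]}: π^{-1}(V) = {p95, p97} ∉ τ ✗.
  V = {[p93], [p95=p97]}: π^{-1}(V) = {p93, p95, p97} ∉ τ ✗.
  V = {[p94], [p95=p97]}: π^{-1}(V) = {p94, p95, p97} ∉ τ ✗.
  V = {[p93], [p94], [p95=p97]}: π^{-1}(V) = {p93, p94, p95, p97} ∉ τ ✗.
  V = {[p96]}: π^{-1}(V) = {p96} ∈ τ ✓.
  V = {[p93], [p96]}: π^{-1}(V) = {p93, p96} ∈ τ ✓.
  V = {[p94], [p96]}: π^{-1}(V) = {p94, p96} ∈ τ ✓.
  V = {[p93], [p94], [p96]}: π^{-1}(V) = {p93, p94, p96} ∈ τ ✓.
  V = {[p95=p97], [p96]}: π^{-1}(V) = {p95, p96, p97} ∉ τ ✗.
  V = {[p93], [p95=p97], [p96]}: π^{-1}(V) = {p93, p95, p96, p97} ∉ τ ✗.
  V = {[p94], [p95=p97], [p96]}: π^{-1}(V) = {p94, p95, p96, p97} ∉ τ ✗.
  V = {[p93], [p94], [p95=p97], [p96]}: π^{-1}(V) = {p93, p94, p95, p96, p97} ∈ τ ✓.
Open sets in the quotient: τ_Q = {{}, {[p93]}, {[p94]}, {[p93], [p94]}, {[p96]}, {[p93], [p96]}, {[p94], [p96]}, {[p93], [p94], [p96]}, {[p93], [p94], [p95=p97], [p96]}} (9 elements).


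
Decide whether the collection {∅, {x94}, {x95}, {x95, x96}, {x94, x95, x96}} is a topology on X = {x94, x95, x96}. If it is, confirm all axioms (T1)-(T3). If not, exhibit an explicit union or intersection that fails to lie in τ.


τ is NOT a topology on X.

Axiom (T1): ∅ ∈ τ? Yes; X ∈ τ? Yes.
Axiom (T2/T3): check pairwise unions and intersections of members of τ.
Counterexample for (T2): {x94} ∪ {x95} = {x94, x95} ∉ τ. Therefore τ is NOT a topology.


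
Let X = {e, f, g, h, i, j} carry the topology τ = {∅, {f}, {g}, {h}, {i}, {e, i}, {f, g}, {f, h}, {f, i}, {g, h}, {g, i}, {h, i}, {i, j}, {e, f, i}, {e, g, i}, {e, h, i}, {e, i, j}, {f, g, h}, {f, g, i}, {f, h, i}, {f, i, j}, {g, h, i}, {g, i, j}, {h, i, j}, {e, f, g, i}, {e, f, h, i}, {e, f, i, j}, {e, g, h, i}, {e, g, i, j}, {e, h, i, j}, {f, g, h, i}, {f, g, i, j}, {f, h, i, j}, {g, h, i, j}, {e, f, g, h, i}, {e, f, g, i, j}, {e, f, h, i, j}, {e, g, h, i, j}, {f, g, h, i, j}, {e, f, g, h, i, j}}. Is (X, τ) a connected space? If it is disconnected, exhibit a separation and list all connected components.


(X, τ) is disconnected; components = [{f}, {g}, {h}, {e, i, j}].

Find clopen sets (U ∈ τ with X ∖ U ∈ τ):
  U = ∅, X ∖ U = {e, f, g, h, i, j} — both open, so U is clopen.
  U = {f}, X ∖ U = {e, g, h, i, j} — both open, so U is clopen.
  U = {g}, X ∖ U = {e, f, h, i, j} — both open, so U is clopen.
  U = {h}, X ∖ U = {e, f, g, i, j} — both open, so U is clopen.
  U = {f, g}, X ∖ U = {e, h, i, j} — both open, so U is clopen.
  U = {f, h}, X ∖ U = {e, g, i, j} — both open, so U is clopen.
  U = {g, h}, X ∖ U = {e, f, i, j} — both open, so U is clopen.
  U = {e, i, j}, X ∖ U = {f, g, h} — both open, so U is clopen.
  U = {f, g, h}, X ∖ U = {e, i, j} — both open, so U is clopen.
  U = {e, f, i, j}, X ∖ U = {g, h} — both open, so U is clopen.
  U = {e, g, i, j}, X ∖ U = {f, h} — both open, so U is clopen.
  U = {e, h, i, j}, X ∖ U = {f, g} — both open, so U is clopen.
  U = {e, f, g, i, j}, X ∖ U = {h} — both open, so U is clopen.
  U = {e, f, h, i, j}, X ∖ U = {g} — both open, so U is clopen.
  U = {e, g, h, i, j}, X ∖ U = {f} — both open, so U is clopen.
  U = {e, f, g, h, i, j}, X ∖ U = ∅ — both open, so U is clopen.
Nontrivial clopen(s) exist: e.g. {f}. So (X, τ) is disconnected.
Compute connected components by grouping points that agree on all clopens:
  component: {f}
  component: {g}
  component: {h}
  component: {e, i, j}


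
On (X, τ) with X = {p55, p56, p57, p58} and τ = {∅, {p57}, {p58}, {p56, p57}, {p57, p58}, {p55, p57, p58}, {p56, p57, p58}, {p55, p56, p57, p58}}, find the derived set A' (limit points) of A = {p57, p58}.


A' = {p55, p56}

For each x ∈ X, list the open sets U ∈ τ with x ∈ U, then check whether U ∩ (A ∖ {x}) ≠ ∅ for every such U.
  x = p55: opens ∋ x are {p55, p57, p58}, {p55, p56, p57, p58}; each meets A ∖ {p55}, so x IS a limit point.
  x = p56: opens ∋ x are {p56, p57}, {p56, p57, p58}, {p55, p56, p57, p58}; each meets A ∖ {p56}, so x IS a limit point.
  x = p57: open {p57} ∋ x has {p57} ∩ (A ∖ {p57}) = ∅, so x is NOT a limit point.
  x = p58: open {p58} ∋ x has {p58} ∩ (A ∖ {p58}) = ∅, so x is NOT a limit point.
Collecting: A' = {p55, p56}.


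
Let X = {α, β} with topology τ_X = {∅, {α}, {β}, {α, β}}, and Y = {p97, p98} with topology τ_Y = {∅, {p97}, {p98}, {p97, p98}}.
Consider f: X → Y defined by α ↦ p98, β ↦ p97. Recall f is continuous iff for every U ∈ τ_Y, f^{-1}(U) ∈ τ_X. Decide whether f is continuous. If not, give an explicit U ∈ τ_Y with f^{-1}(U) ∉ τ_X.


f IS continuous.

Compute f^{-1}(U) for each U ∈ τ_Y:
  U = ∅: f^{-1}(U) = ∅ ∈ τ_X ✓.
  U = {p97}: f^{-1}(U) = {β} ∈ τ_X ✓.
  U = {p98}: f^{-1}(U) = {α} ∈ τ_X ✓.
  U = {p97, p98}: f^{-1}(U) = {α, β} ∈ τ_X ✓.
Every preimage lies in τ_X, so f IS continuous.


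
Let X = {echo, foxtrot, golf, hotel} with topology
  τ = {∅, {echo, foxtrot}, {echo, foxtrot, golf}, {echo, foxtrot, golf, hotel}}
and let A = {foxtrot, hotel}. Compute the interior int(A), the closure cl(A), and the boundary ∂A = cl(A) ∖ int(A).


int(A) = ∅, cl(A) = {echo, foxtrot, golf, hotel}, ∂A = {echo, foxtrot, golf, hotel}.

Closed sets in (X, τ) are complements of opens:
  closed(X, τ) = {∅, {hotel}, {golf, hotel}, {echo, foxtrot, golf, hotel}}.
int(A) = ⋃ {U ∈ τ : U ⊆ A}. Opens contained in A: ∅.
Taking the union of these: int(A) = ∅.
cl(A) = ⋂ {C closed : A ⊆ C}. Closed sets containing A: {echo, foxtrot, golf, hotel}.
Intersecting these: cl(A) = {echo, foxtrot, golf, hotel}.
∂A = cl(A) ∖ int(A) = {echo, foxtrot, golf, hotel} ∖ ∅ = {echo, foxtrot, golf, hotel}.


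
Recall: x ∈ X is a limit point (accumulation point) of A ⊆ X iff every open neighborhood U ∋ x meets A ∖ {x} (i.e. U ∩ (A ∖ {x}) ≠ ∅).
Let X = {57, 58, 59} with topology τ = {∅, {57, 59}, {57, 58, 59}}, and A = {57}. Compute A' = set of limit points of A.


A' = {58, 59}

For each x ∈ X, list the open sets U ∈ τ with x ∈ U, then check whether U ∩ (A ∖ {x}) ≠ ∅ for every such U.
  x = 57: open {57, 59} ∋ x has {57, 59} ∩ (A ∖ {57}) = ∅, so x is NOT a limit point.
  x = 58: opens ∋ x are {57, 58, 59}; each meets A ∖ {58}, so x IS a limit point.
  x = 59: opens ∋ x are {57, 59}, {57, 58, 59}; each meets A ∖ {59}, so x IS a limit point.
Collecting: A' = {58, 59}.


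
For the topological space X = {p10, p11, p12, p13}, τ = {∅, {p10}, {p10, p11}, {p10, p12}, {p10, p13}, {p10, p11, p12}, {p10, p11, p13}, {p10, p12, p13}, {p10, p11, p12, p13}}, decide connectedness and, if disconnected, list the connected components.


(X, τ) is connected.

Find clopen sets (U ∈ τ with X ∖ U ∈ τ):
  U = ∅, X ∖ U = {p10, p11, p12, p13} — both open, so U is clopen.
  U = {p10, p11, p12, p13}, X ∖ U = ∅ — both open, so U is clopen.
Only trivial clopens (∅ and X) exist, so (X, τ) is connected.
Compute connected components by grouping points that agree on all clopens:
  component: {p10, p11, p12, p13}


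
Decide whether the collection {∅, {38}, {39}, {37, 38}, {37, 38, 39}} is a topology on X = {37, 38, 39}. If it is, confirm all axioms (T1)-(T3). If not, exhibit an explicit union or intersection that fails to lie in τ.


τ is NOT a topology on X.

Axiom (T1): ∅ ∈ τ? Yes; X ∈ τ? Yes.
Axiom (T2/T3): check pairwise unions and intersections of members of τ.
Counterexample for (T2): {38} ∪ {39} = {38, 39} ∉ τ. Therefore τ is NOT a topology.


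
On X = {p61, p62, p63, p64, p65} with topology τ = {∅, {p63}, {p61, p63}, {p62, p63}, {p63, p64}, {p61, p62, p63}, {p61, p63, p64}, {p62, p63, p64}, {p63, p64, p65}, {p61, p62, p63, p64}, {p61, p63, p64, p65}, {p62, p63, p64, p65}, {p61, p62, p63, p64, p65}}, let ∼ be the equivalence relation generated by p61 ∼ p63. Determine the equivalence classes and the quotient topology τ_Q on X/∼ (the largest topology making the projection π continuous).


X/∼ = {[p61=p63], [p62], [p64], [p65]}; |τ_Q| = 7.

Equivalence classes: [p61=p63], [p62], [p64], [p65].
Quotient map π: X → X/∼ sends p61 ↦ [p61=p63], p62 ↦ [p62], p63 ↦ [p61=p63], p64 ↦ [p64], p65 ↦ [p65].
For each subset V ⊆ X/∼, compute π^{-1}(V) ⊆ X and check whether π^{-1}(V) ∈ τ. V is open in τ_Q iff π^{-1}(V) ∈ τ.
  V = {}: π^{-1}(V) = ∅ ∈ τ ✓.
  V = {[p61=p63]}: π^{-1}(V) = {p61, p63} ∈ τ ✓.
  V = {[p62]}: π^{-1}(V) = {p62} ∉ τ ✗.
  V = {[p61=p63], [p62]}: π^{-1}(V) = {p61, p62, p63} ∈ τ ✓.
  V = {[p64]}: π^{-1}(V) = {p64} ∉ τ ✗.
  V = {[p61=p63], [p64]}: π^{-1}(V) = {p61, p63, p64} ∈ τ ✓.
  V = {[p62], [p64]}: π^{-1}(V) = {p62, p64} ∉ τ ✗.
  V = {[p61=p63], [p62], [p64]}: π^{-1}(V) = {p61, p62, p63, p64} ∈ τ ✓.
  V = {[p65]}: π^{-1}(V) = {p65} ∉ τ ✗.
  V = {[p61=p63], [p65]}: π^{-1}(V) = {p61, p63, p65} ∉ τ ✗.
  V = {[p62], [p65]}: π^{-1}(V) = {p62, p65} ∉ τ ✗.
  V = {[p61=p63], [p62], [p65]}: π^{-1}(V) = {p61, p62, p63, p65} ∉ τ ✗.
  V = {[p64], [p65]}: π^{-1}(V) = {p64, p65} ∉ τ ✗.
  V = {[p61=p63], [p64], [p65]}: π^{-1}(V) = {p61, p63, p64, p65} ∈ τ ✓.
  V = {[p62], [p64], [p65]}: π^{-1}(V) = {p62, p64, p65} ∉ τ ✗.
  V = {[p61=p63], [p62], [p64], [p65]}: π^{-1}(V) = {p61, p62, p63, p64, p65} ∈ τ ✓.
Open sets in the quotient: τ_Q = {{}, {[p61=p63]}, {[p61=p63], [p62]}, {[p61=p63], [p64]}, {[p61=p63], [p62], [p64]}, {[p61=p63], [p64], [p65]}, {[p61=p63], [p62], [p64], [p65]}} (7 elements).
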